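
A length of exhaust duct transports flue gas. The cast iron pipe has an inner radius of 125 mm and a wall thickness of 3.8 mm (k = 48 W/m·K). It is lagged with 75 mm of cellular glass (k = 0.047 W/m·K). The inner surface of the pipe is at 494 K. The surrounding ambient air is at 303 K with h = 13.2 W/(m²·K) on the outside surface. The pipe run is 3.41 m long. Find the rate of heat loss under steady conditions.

For a radial system each layer contributes R = ln(r_out/r_in)/(2πkL); films add R = 1/(hA).
R_cast iron pipe wall = ln(128.8/125)/(2π×48×3.41) = 2.912×10^-5 K/W
R_cellular glass = ln(203.8/128.8)/(2π×0.047×3.41) = 0.4557 K/W
R_outer film = 1/(h_o·2πr_oL) = 1/(13.2×2π×0.2038×3.41) = 0.01735 K/W
R_total = 0.4731 K/W
Q = ΔT/R_total = 191/0.4731

Q ≈ 404 W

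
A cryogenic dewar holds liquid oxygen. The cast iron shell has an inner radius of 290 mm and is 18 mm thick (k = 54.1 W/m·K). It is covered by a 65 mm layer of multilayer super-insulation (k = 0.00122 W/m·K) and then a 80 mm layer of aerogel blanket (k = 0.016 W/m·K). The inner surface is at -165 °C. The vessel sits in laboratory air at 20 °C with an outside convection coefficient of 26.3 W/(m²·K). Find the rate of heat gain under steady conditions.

Q ≈ 4.71 W

Each spherical layer contributes R = (1/r_i − 1/r_o)/(4πk):
R_cast iron shell = (1/0.29 − 1/0.308)/(4π×54.1) = 2.964×10^-4 K/W
R_multilayer super-insulation = (1/0.308 − 1/0.373)/(4π×0.00122) = 36.9 K/W
R_aerogel blanket = (1/0.373 − 1/0.453)/(4π×0.016) = 2.355 K/W
R_outer film = 1/(h·4πr_o²) = 1/(26.3×4π×0.453²) = 0.01474 K/W
R_total = 39.27 K/W
Q = ΔT/R_total = 185/39.27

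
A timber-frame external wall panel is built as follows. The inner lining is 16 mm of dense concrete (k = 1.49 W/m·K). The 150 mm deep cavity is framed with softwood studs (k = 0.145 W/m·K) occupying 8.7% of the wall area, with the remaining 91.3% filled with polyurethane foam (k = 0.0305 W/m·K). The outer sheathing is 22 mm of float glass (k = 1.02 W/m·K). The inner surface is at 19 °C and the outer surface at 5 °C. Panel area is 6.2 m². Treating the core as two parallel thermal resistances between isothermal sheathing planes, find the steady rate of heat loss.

Q ≈ 23.2 W

Sheathing layers in series; stud and cavity paths in parallel between them.
R_inner = 0.016/(1.49×6.2) = 0.001732 K/W
R_stud  = 0.15/(0.145×0.087×6.2) = 1.918 K/W
R_cav   = 0.15/(0.0305×0.913×6.2) = 0.8688 K/W
1/R_core = 1/R_stud + 1/R_cav → R_core = 0.5979 K/W
R_outer = 0.022/(1.02×6.2) = 0.003479 K/W
R_total = 0.6032 K/W
Q = ΔT/R_total = 14/0.6032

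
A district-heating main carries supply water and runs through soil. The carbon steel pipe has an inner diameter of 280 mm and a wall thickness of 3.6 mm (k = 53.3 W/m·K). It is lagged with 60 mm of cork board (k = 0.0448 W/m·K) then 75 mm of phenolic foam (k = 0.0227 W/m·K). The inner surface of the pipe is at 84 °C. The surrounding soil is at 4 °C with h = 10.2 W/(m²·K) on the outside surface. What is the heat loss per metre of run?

For a radial system each layer contributes R = ln(r_out/r_in)/(2πkL); films add R = 1/(hA).
R_carbon steel pipe wall = ln(143.6/140)/(2π×53.3×1) = 7.581×10^-5 K/W
R_cork board = ln(203.6/143.6)/(2π×0.0448×1) = 1.24 K/W
R_phenolic foam = ln(278.6/203.6)/(2π×0.0227×1) = 2.199 K/W
R_outer film = 1/(h_o·2πr_oL) = 1/(10.2×2π×0.2786×1) = 0.05601 K/W
R_total = 3.495 K/W
Q = ΔT/R_total = 80/3.495

q′ ≈ 22.9 W/m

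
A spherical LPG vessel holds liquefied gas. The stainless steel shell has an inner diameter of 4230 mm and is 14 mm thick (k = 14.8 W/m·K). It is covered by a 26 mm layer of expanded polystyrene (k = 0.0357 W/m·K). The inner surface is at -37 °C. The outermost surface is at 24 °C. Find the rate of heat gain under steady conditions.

Q ≈ 4820 W

For a spherical shell R = (1/r₁ − 1/r₂)/(4πk); film R = 1/(h·4πr²). In series:
R_stainless steel shell = (1/2.115 − 1/2.129)/(4π×14.8) = 1.672×10^-5 K/W
R_expanded polystyrene = (1/2.129 − 1/2.155)/(4π×0.0357) = 0.01263 K/W
R_total = 0.01265 K/W
Q = ΔT/R_total = 61/0.01265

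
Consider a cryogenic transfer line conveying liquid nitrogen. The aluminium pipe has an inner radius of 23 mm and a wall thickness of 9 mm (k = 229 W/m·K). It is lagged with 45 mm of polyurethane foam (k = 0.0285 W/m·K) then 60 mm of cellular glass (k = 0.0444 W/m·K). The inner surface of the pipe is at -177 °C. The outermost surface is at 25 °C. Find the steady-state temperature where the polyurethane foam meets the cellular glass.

T ≈ -34.9 °C

Cylindrical conduction, so R = ln(r₂/r₁)/(2πkL) per layer, in series:
R_aluminium pipe wall = ln(32/23)/(2π×229×1) = 2.295×10^-4 K/W
R_polyurethane foam = ln(77/32)/(2π×0.0285×1) = 4.903 K/W
R_cellular glass = ln(137/77)/(2π×0.0444×1) = 2.065 K/W
R_total = 6.969 K/W
Q = ΔT/R_total = 202/6.969
Q = 29 W/m
T_interface = T_inner + Q·ΣR(inner→interface) = -177 + 29×4.904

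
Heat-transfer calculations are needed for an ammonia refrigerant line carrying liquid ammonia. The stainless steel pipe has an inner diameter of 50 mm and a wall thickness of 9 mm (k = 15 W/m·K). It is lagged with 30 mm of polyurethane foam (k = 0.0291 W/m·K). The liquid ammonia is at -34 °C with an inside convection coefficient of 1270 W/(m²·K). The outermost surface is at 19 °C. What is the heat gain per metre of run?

q′ ≈ 15.3 W/m

Treating each annulus and film as a series resistance:
R_inner film = 1/(h_i·2πr₁L) = 1/(1270×2π×0.025×1) = 0.005013 K/W
R_stainless steel pipe wall = ln(34/25)/(2π×15×1) = 0.003263 K/W
R_polyurethane foam = ln(64/34)/(2π×0.0291×1) = 3.459 K/W
R_total = 3.468 K/W
Q = ΔT/R_total = 53/3.468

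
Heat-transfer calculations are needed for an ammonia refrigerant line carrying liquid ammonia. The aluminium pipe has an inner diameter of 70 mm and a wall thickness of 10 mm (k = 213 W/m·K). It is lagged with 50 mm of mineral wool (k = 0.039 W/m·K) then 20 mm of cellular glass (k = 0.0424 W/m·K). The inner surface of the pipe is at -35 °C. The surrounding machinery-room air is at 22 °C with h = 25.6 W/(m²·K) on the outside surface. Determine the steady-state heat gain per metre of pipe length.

For a radial system each layer contributes R = ln(r_out/r_in)/(2πkL); films add R = 1/(hA).
R_aluminium pipe wall = ln(45/35)/(2π×213×1) = 1.878×10^-4 K/W
R_mineral wool = ln(95/45)/(2π×0.039×1) = 3.049 K/W
R_cellular glass = ln(115/95)/(2π×0.0424×1) = 0.7172 K/W
R_outer film = 1/(h_o·2πr_oL) = 1/(25.6×2π×0.115×1) = 0.05406 K/W
R_total = 3.821 K/W
Q = ΔT/R_total = 57/3.821

q′ ≈ 14.9 W/m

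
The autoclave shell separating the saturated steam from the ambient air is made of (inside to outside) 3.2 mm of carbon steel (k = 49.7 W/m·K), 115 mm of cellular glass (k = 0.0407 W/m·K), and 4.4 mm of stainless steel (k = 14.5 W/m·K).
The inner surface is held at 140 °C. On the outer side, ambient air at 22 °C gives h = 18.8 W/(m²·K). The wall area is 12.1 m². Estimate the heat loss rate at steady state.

Q ≈ 496 W

Using the resistance-network approach (series):
R_carbon steel = L/(kA) = 0.0032/(49.7×12.1) = 5.321×10^-6 K/W
R_cellular glass = L/(kA) = 0.115/(0.0407×12.1) = 0.2335 K/W
R_stainless steel = L/(kA) = 0.0044/(14.5×12.1) = 2.508×10^-5 K/W
R_outer film = 1/(h_o·A) = 1/(18.8×12.1) = 0.004396 K/W
R_total = 0.2379 K/W
Q = ΔT / R_total = 118 / 0.2379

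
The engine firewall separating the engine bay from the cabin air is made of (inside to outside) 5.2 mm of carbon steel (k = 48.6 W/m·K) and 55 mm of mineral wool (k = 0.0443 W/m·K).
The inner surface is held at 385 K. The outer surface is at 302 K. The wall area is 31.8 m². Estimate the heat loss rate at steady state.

Series thermal resistances:
R_carbon steel = L/(kA) = 0.0052/(48.6×31.8) = 3.365×10^-6 K/W
R_mineral wool = L/(kA) = 0.055/(0.0443×31.8) = 0.03904 K/W
R_total = 0.03905 K/W
Q = ΔT / R_total = 83 / 0.03905

Q ≈ 2130 W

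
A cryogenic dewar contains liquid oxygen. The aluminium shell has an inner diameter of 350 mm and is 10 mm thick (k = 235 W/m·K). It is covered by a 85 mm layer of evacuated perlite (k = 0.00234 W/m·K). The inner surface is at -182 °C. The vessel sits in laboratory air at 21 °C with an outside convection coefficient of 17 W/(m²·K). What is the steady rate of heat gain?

Each spherical layer contributes R = (1/r_i − 1/r_o)/(4πk):
R_aluminium shell = (1/0.175 − 1/0.185)/(4π×235) = 1.046×10^-4 K/W
R_evacuated perlite = (1/0.185 − 1/0.27)/(4π×0.00234) = 57.87 K/W
R_outer film = 1/(h·4πr_o²) = 1/(17×4π×0.27²) = 0.06421 K/W
R_total = 57.93 K/W
Q = ΔT/R_total = 203/57.93

Q ≈ 3.5 W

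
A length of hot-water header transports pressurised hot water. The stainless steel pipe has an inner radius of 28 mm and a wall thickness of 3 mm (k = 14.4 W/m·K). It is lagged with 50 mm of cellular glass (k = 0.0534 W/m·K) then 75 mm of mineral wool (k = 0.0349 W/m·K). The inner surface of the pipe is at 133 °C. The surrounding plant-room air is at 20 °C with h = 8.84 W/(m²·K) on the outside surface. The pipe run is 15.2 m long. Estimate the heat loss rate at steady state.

Q ≈ 288 W

Cylindrical conduction, so R = ln(r₂/r₁)/(2πkL) per layer, in series:
R_stainless steel pipe wall = ln(31/28)/(2π×14.4×15.2) = 7.401×10^-5 K/W
R_cellular glass = ln(81/31)/(2π×0.0534×15.2) = 0.1883 K/W
R_mineral wool = ln(156/81)/(2π×0.0349×15.2) = 0.1966 K/W
R_outer film = 1/(h_o·2πr_oL) = 1/(8.84×2π×0.156×15.2) = 0.007593 K/W
R_total = 0.3926 K/W
Q = ΔT/R_total = 113/0.3926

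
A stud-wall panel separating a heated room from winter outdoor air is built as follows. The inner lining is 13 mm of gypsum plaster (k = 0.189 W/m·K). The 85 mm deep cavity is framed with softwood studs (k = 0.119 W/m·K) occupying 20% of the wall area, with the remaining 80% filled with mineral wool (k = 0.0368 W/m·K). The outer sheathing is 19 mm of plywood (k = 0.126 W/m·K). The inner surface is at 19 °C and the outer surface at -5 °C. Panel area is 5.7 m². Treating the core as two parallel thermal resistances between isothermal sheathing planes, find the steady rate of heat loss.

Sheathing layers in series; stud and cavity paths in parallel between them.
R_inner = 0.013/(0.189×5.7) = 0.01207 K/W
R_stud  = 0.085/(0.119×0.2×5.7) = 0.6266 K/W
R_cav   = 0.085/(0.0368×0.8×5.7) = 0.5065 K/W
1/R_core = 1/R_stud + 1/R_cav → R_core = 0.2801 K/W
R_outer = 0.019/(0.126×5.7) = 0.02646 K/W
R_total = 0.3186 K/W
Q = ΔT/R_total = 24/0.3186

Q ≈ 75.3 W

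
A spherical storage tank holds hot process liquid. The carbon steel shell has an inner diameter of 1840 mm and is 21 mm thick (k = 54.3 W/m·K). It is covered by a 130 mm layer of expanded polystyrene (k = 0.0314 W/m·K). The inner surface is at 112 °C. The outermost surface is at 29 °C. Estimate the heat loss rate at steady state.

Spherical conduction: R = (1/r_in − 1/r_out)/(4πk) per layer; series-sum.
R_carbon steel shell = (1/0.92 − 1/0.941)/(4π×54.3) = 3.555×10^-5 K/W
R_expanded polystyrene = (1/0.941 − 1/1.071)/(4π×0.0314) = 0.3269 K/W
R_total = 0.3269 K/W
Q = ΔT/R_total = 83/0.3269

Q ≈ 254 W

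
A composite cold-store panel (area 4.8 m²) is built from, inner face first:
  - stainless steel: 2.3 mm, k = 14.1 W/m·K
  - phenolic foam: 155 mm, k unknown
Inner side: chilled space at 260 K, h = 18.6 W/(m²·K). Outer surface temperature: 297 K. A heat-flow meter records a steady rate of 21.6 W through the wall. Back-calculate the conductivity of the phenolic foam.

k ≈ 0.019 W/(m·K)

Treating each layer as a thermal resistance in series:
R_inner film = 1/(h_i·A) = 1/(18.6×4.8) = 0.0112 K/W
R_stainless steel = L/(kA) = 0.0023/(14.1×4.8) = 3.398×10^-5 K/W
Sum of known resistances R_other = 0.01123 K/W
Total R = ΔT/Q = 37/21.6 = 1.713 K/W
R_phenolic foam = R_total − R_other = 1.702 K/W
k = L/(R·A) = 0.155/(1.702×4.8)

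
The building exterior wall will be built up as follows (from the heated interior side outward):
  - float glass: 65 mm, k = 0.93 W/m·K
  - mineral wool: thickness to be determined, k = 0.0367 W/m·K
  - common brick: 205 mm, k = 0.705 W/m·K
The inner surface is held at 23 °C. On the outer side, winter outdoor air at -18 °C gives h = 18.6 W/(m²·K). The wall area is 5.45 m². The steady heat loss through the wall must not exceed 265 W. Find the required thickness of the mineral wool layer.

L ≈ 15.7 mm

Series thermal resistances:
R_float glass = L/(kA) = 0.065/(0.93×5.45) = 0.01282 K/W
R_common brick = L/(kA) = 0.205/(0.705×5.45) = 0.05335 K/W
R_outer film = 1/(h_o·A) = 1/(18.6×5.45) = 0.009865 K/W
Sum of the known resistances R_other = 0.07604 K/W
Required total resistance R_tot = ΔT/Q_allow = 41/265 = 0.1547 K/W
R_mineral wool = R_tot − R_other = 0.07867 K/W
L = R·k·A = 0.07867×0.0367×5.45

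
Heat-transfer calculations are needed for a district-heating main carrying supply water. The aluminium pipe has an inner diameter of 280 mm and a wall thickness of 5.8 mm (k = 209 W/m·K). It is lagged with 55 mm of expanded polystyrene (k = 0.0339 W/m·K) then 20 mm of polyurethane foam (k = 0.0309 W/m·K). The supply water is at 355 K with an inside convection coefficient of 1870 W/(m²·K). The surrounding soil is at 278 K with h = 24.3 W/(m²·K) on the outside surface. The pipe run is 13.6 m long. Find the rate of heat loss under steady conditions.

Q ≈ 518 W

Cylindrical conduction, so R = ln(r₂/r₁)/(2πkL) per layer, in series:
R_inner film = 1/(h_i·2πr₁L) = 1/(1870×2π×0.14×13.6) = 4.47×10^-5 K/W
R_aluminium pipe wall = ln(145.8/140)/(2π×209×13.6) = 2.273×10^-6 K/W
R_expanded polystyrene = ln(200.8/145.8)/(2π×0.0339×13.6) = 0.1105 K/W
R_polyurethane foam = ln(220.8/200.8)/(2π×0.0309×13.6) = 0.03596 K/W
R_outer film = 1/(h_o·2πr_oL) = 1/(24.3×2π×0.2208×13.6) = 0.002181 K/W
R_total = 0.1487 K/W
Q = ΔT/R_total = 77/0.1487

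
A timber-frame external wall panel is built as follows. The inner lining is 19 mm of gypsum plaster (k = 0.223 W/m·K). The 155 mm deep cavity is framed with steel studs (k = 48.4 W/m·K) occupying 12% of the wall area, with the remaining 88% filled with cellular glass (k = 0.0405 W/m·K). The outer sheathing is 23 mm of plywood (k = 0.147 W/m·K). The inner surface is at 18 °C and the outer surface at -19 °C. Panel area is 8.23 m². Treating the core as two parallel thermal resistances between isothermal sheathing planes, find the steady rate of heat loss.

Q ≈ 1140 W

Sheathing layers in series; stud and cavity paths in parallel between them.
R_inner = 0.019/(0.223×8.23) = 0.01035 K/W
R_stud  = 0.155/(48.4×0.12×8.23) = 0.003243 K/W
R_cav   = 0.155/(0.0405×0.88×8.23) = 0.5284 K/W
1/R_core = 1/R_stud + 1/R_cav → R_core = 0.003223 K/W
R_outer = 0.023/(0.147×8.23) = 0.01901 K/W
R_total = 0.03259 K/W
Q = ΔT/R_total = 37/0.03259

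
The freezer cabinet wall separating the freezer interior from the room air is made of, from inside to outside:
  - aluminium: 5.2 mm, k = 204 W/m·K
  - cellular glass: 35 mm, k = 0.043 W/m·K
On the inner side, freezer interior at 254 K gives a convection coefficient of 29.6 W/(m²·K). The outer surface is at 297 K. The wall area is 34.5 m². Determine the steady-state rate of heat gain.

Using the resistance-network approach (series):
R_inner film = 1/(h_i·A) = 1/(29.6×34.5) = 9.792×10^-4 K/W
R_aluminium = L/(kA) = 0.0052/(204×34.5) = 7.388×10^-7 K/W
R_cellular glass = L/(kA) = 0.035/(0.043×34.5) = 0.02359 K/W
R_total = 0.02457 K/W
Q = ΔT / R_total = 43 / 0.02457

Q ≈ 1750 W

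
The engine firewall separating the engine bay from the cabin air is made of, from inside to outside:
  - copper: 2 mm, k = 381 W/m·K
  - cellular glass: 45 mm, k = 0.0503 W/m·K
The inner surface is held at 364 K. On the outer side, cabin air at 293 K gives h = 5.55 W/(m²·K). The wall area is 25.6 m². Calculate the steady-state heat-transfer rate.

Treating each layer as a thermal resistance in series:
R_copper = L/(kA) = 0.002/(381×25.6) = 2.051×10^-7 K/W
R_cellular glass = L/(kA) = 0.045/(0.0503×25.6) = 0.03495 K/W
R_outer film = 1/(h_o·A) = 1/(5.55×25.6) = 0.007038 K/W
R_total = 0.04199 K/W
Q = ΔT / R_total = 71 / 0.04199

Q ≈ 1690 W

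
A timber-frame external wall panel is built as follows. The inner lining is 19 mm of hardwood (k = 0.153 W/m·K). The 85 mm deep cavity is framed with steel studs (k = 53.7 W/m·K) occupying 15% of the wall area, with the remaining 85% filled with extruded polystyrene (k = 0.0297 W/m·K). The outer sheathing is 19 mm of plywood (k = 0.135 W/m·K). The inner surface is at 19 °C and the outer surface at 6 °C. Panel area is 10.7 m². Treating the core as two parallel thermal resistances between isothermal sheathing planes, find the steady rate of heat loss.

Q ≈ 505 W

Sheathing layers in series; stud and cavity paths in parallel between them.
R_inner = 0.019/(0.153×10.7) = 0.01161 K/W
R_stud  = 0.085/(53.7×0.15×10.7) = 9.862×10^-4 K/W
R_cav   = 0.085/(0.0297×0.85×10.7) = 0.3147 K/W
1/R_core = 1/R_stud + 1/R_cav → R_core = 9.831×10^-4 K/W
R_outer = 0.019/(0.135×10.7) = 0.01315 K/W
R_total = 0.02574 K/W
Q = ΔT/R_total = 13/0.02574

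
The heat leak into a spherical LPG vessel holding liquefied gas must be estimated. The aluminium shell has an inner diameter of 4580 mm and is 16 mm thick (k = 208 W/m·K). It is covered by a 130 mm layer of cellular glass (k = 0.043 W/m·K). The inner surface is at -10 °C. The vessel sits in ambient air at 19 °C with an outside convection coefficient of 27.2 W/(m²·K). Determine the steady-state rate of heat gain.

Spherical conduction: R = (1/r_in − 1/r_out)/(4πk) per layer; series-sum.
R_aluminium shell = (1/2.29 − 1/2.306)/(4π×208) = 1.159×10^-6 K/W
R_cellular glass = (1/2.306 − 1/2.436)/(4π×0.043) = 0.04283 K/W
R_outer film = 1/(h·4πr_o²) = 1/(27.2×4π×2.436²) = 4.93×10^-4 K/W
R_total = 0.04332 K/W
Q = ΔT/R_total = 29/0.04332

Q ≈ 669 W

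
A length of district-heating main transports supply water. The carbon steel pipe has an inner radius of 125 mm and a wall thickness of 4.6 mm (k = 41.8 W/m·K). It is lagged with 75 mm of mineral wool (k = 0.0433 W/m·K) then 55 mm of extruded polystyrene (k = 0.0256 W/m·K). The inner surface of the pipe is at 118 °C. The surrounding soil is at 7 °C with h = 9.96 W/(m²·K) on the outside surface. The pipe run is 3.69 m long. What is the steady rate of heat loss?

Q ≈ 127 W

Radial resistances (cylindrical: R_cond = ln(r_o/r_i)/(2πkL), R_conv = 1/(h·2πrL)):
R_carbon steel pipe wall = ln(129.6/125)/(2π×41.8×3.69) = 3.729×10^-5 K/W
R_mineral wool = ln(204.6/129.6)/(2π×0.0433×3.69) = 0.4548 K/W
R_extruded polystyrene = ln(259.6/204.6)/(2π×0.0256×3.69) = 0.4011 K/W
R_outer film = 1/(h_o·2πr_oL) = 1/(9.96×2π×0.2596×3.69) = 0.01668 K/W
R_total = 0.8727 K/W
Q = ΔT/R_total = 111/0.8727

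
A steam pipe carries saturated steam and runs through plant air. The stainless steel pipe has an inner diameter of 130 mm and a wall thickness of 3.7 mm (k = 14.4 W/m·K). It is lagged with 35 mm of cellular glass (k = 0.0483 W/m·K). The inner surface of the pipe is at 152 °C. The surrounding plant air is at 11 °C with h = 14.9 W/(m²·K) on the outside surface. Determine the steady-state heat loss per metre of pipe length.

q′ ≈ 96.5 W/m

Cylindrical conduction, so R = ln(r₂/r₁)/(2πkL) per layer, in series:
R_stainless steel pipe wall = ln(68.7/65)/(2π×14.4×1) = 6.119×10^-4 K/W
R_cellular glass = ln(103.7/68.7)/(2π×0.0483×1) = 1.357 K/W
R_outer film = 1/(h_o·2πr_oL) = 1/(14.9×2π×0.1037×1) = 0.103 K/W
R_total = 1.46 K/W
Q = ΔT/R_total = 141/1.46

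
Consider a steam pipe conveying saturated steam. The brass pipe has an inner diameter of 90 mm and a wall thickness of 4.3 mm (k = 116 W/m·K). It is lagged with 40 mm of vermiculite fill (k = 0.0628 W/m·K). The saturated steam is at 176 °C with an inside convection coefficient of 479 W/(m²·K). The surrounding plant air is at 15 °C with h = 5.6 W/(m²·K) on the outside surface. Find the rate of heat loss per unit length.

q′ ≈ 87.9 W/m

Radial resistances (cylindrical: R_cond = ln(r_o/r_i)/(2πkL), R_conv = 1/(h·2πrL)):
R_inner film = 1/(h_i·2πr₁L) = 1/(479×2π×0.045×1) = 0.007384 K/W
R_brass pipe wall = ln(49.3/45)/(2π×116×1) = 1.252×10^-4 K/W
R_vermiculite fill = ln(89.3/49.3)/(2π×0.0628×1) = 1.506 K/W
R_outer film = 1/(h_o·2πr_oL) = 1/(5.6×2π×0.0893×1) = 0.3183 K/W
R_total = 1.831 K/W
Q = ΔT/R_total = 161/1.831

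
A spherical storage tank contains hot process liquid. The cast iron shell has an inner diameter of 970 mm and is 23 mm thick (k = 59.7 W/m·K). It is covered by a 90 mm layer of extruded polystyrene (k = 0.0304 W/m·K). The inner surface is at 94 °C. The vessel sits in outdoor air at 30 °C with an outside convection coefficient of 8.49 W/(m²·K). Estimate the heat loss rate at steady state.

Q ≈ 79.8 W

For a spherical shell R = (1/r₁ − 1/r₂)/(4πk); film R = 1/(h·4πr²). In series:
R_cast iron shell = (1/0.485 − 1/0.508)/(4π×59.7) = 1.244×10^-4 K/W
R_extruded polystyrene = (1/0.508 − 1/0.598)/(4π×0.0304) = 0.7755 K/W
R_outer film = 1/(h·4πr_o²) = 1/(8.49×4π×0.598²) = 0.02621 K/W
R_total = 0.8019 K/W
Q = ΔT/R_total = 64/0.8019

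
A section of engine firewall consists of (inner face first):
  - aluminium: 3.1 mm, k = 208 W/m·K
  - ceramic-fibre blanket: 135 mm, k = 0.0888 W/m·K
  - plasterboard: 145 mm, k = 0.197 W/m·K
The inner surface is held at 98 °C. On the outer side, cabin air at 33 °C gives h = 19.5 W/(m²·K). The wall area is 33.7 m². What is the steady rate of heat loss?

Q ≈ 949 W

Model the wall as resistances in series:
R_aluminium = L/(kA) = 0.0031/(208×33.7) = 4.423×10^-7 K/W
R_ceramic-fibre blanket = L/(kA) = 0.135/(0.0888×33.7) = 0.04511 K/W
R_plasterboard = L/(kA) = 0.145/(0.197×33.7) = 0.02184 K/W
R_outer film = 1/(h_o·A) = 1/(19.5×33.7) = 0.001522 K/W
R_total = 0.06848 K/W
Q = ΔT / R_total = 65 / 0.06848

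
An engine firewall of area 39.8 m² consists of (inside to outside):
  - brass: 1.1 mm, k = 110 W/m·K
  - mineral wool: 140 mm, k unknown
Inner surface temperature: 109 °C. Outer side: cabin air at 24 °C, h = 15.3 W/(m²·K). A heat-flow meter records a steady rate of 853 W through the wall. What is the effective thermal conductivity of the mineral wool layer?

k ≈ 0.0359 W/(m·K)

Thermal resistances in series:
R_brass = L/(kA) = 0.0011/(110×39.8) = 2.513×10^-7 K/W
R_outer film = 1/(h_o·A) = 1/(15.3×39.8) = 0.001642 K/W
Sum of known resistances R_other = 0.001642 K/W
Total R = ΔT/Q = 85/853 = 0.09965 K/W
R_mineral wool = R_total − R_other = 0.09801 K/W
k = L/(R·A) = 0.14/(0.09801×39.8)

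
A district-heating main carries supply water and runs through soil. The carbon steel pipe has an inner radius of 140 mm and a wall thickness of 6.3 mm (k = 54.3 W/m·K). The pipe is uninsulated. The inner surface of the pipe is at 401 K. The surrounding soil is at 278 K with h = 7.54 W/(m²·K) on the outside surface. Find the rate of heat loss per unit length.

q′ ≈ 852 W/m

Cylindrical conduction, so R = ln(r₂/r₁)/(2πkL) per layer, in series:
R_carbon steel pipe wall = ln(146.3/140)/(2π×54.3×1) = 1.29×10^-4 K/W
R_outer film = 1/(h_o·2πr_oL) = 1/(7.54×2π×0.1463×1) = 0.1443 K/W
R_total = 0.1444 K/W
Q = ΔT/R_total = 123/0.1444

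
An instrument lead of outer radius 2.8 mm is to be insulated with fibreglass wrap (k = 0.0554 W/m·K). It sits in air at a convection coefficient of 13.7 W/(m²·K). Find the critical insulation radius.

For a cylinder r_cr = k/h = 0.0554/13.7
r_cr = 4.04 mm; since the bare radius (2.8 mm) is below r_cr, adding a thin layer of insulation will *increase* heat loss.

r_cr ≈ 4.04 mm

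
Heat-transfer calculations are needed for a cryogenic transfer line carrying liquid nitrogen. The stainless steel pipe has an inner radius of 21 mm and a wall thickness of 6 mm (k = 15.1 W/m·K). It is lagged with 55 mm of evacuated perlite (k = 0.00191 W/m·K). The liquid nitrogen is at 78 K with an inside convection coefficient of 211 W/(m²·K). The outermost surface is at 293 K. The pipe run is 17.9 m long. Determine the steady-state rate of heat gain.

For a radial system each layer contributes R = ln(r_out/r_in)/(2πkL); films add R = 1/(hA).
R_inner film = 1/(h_i·2πr₁L) = 1/(211×2π×0.021×17.9) = 0.002007 K/W
R_stainless steel pipe wall = ln(27/21)/(2π×15.1×17.9) = 1.48×10^-4 K/W
R_evacuated perlite = ln(82/27)/(2π×0.00191×17.9) = 5.171 K/W
R_total = 5.173 K/W
Q = ΔT/R_total = 215/5.173

Q ≈ 41.6 W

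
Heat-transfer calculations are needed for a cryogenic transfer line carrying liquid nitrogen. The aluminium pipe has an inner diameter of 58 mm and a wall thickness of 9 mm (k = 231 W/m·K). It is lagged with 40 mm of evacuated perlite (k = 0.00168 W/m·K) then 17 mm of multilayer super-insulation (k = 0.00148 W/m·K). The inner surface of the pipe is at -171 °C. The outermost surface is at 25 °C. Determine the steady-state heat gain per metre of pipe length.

For a radial system each layer contributes R = ln(r_out/r_in)/(2πkL); films add R = 1/(hA).
R_aluminium pipe wall = ln(38/29)/(2π×231×1) = 1.862×10^-4 K/W
R_evacuated perlite = ln(78/38)/(2π×0.00168×1) = 68.13 K/W
R_multilayer super-insulation = ln(95/78)/(2π×0.00148×1) = 21.2 K/W
R_total = 89.33 K/W
Q = ΔT/R_total = 196/89.33

q′ ≈ 2.19 W/m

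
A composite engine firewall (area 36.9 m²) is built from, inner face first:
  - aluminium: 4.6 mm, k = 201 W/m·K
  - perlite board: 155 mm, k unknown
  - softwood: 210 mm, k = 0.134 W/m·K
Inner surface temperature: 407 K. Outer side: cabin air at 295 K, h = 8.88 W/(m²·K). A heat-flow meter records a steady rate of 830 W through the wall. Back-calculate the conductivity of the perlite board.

k ≈ 0.047 W/(m·K)

Treating each layer as a thermal resistance in series:
R_aluminium = L/(kA) = 0.0046/(201×36.9) = 6.202×10^-7 K/W
R_softwood = L/(kA) = 0.21/(0.134×36.9) = 0.04247 K/W
R_outer film = 1/(h_o·A) = 1/(8.88×36.9) = 0.003052 K/W
Sum of known resistances R_other = 0.04552 K/W
Total R = ΔT/Q = 112/830 = 0.1349 K/W
R_perlite board = R_total − R_other = 0.08942 K/W
k = L/(R·A) = 0.155/(0.08942×36.9)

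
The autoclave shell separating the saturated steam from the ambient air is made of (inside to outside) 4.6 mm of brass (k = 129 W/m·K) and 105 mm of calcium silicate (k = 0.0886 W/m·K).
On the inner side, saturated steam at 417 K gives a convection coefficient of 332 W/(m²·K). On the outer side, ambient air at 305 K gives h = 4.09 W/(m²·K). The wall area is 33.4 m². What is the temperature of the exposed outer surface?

Using the resistance-network approach (series):
R_inner film = 1/(h_i·A) = 1/(332×33.4) = 9.018×10^-5 K/W
R_brass = L/(kA) = 0.0046/(129×33.4) = 1.068×10^-6 K/W
R_calcium silicate = L/(kA) = 0.105/(0.0886×33.4) = 0.03548 K/W
R_outer film = 1/(h_o·A) = 1/(4.09×33.4) = 0.00732 K/W
R_total = 0.04289 K/W;  Q = ΔT/R_total = 112/0.04289 = 2611 W
T_interface = T_inner − Q·ΣR(inner→interface) = 417 − 2610×0.03557

T ≈ 324 K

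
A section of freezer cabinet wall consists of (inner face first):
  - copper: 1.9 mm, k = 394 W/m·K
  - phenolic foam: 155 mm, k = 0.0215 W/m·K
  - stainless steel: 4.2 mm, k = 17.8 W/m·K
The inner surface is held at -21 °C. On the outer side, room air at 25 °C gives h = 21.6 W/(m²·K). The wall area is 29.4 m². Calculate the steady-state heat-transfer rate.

Q ≈ 186 W

Series thermal resistances:
R_copper = L/(kA) = 0.0019/(394×29.4) = 1.64×10^-7 K/W
R_phenolic foam = L/(kA) = 0.155/(0.0215×29.4) = 0.2452 K/W
R_stainless steel = L/(kA) = 0.0042/(17.8×29.4) = 8.026×10^-6 K/W
R_outer film = 1/(h_o·A) = 1/(21.6×29.4) = 0.001575 K/W
R_total = 0.2468 K/W
Q = ΔT / R_total = 46 / 0.2468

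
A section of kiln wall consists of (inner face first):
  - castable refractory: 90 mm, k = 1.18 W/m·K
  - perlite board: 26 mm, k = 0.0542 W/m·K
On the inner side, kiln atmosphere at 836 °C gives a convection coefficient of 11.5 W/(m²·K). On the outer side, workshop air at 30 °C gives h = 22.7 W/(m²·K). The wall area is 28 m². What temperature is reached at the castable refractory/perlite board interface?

Model the wall as resistances in series:
R_inner film = 1/(h_i·A) = 1/(11.5×28) = 0.003106 K/W
R_castable refractory = L/(kA) = 0.09/(1.18×28) = 0.002724 K/W
R_perlite board = L/(kA) = 0.026/(0.0542×28) = 0.01713 K/W
R_outer film = 1/(h_o·A) = 1/(22.7×28) = 0.001573 K/W
R_total = 0.02454 K/W;  Q = ΔT/R_total = 806/0.02454 = 32850 W
T_interface = T_inner − Q·ΣR(inner→interface) = 836 − 32900×0.00583

T ≈ 644 °C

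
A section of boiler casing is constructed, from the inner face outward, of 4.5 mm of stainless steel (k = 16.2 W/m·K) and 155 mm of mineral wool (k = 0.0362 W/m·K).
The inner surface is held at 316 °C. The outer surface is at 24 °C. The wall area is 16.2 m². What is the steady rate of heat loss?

Using the resistance-network approach (series):
R_stainless steel = L/(kA) = 0.0045/(16.2×16.2) = 1.715×10^-5 K/W
R_mineral wool = L/(kA) = 0.155/(0.0362×16.2) = 0.2643 K/W
R_total = 0.2643 K/W
Q = ΔT / R_total = 292 / 0.2643

Q ≈ 1100 W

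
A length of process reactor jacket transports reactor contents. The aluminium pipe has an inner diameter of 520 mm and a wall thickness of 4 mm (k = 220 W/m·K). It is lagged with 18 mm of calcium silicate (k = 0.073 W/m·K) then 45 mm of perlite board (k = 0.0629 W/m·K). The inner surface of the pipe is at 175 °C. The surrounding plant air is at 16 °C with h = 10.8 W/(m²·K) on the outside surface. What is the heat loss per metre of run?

For a radial system each layer contributes R = ln(r_out/r_in)/(2πkL); films add R = 1/(hA).
R_aluminium pipe wall = ln(264/260)/(2π×220×1) = 1.104×10^-5 K/W
R_calcium silicate = ln(282/264)/(2π×0.073×1) = 0.1438 K/W
R_perlite board = ln(327/282)/(2π×0.0629×1) = 0.3746 K/W
R_outer film = 1/(h_o·2πr_oL) = 1/(10.8×2π×0.327×1) = 0.04507 K/W
R_total = 0.5635 K/W
Q = ΔT/R_total = 159/0.5635

q′ ≈ 282 W/m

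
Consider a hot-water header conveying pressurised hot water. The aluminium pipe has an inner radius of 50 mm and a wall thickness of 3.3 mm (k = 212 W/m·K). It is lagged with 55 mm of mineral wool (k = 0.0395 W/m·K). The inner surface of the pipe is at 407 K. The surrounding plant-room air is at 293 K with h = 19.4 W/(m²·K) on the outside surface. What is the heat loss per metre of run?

q′ ≈ 38.9 W/m

Cylindrical conduction, so R = ln(r₂/r₁)/(2πkL) per layer, in series:
R_aluminium pipe wall = ln(53.3/50)/(2π×212×1) = 4.798×10^-5 K/W
R_mineral wool = ln(108.3/53.3)/(2π×0.0395×1) = 2.857 K/W
R_outer film = 1/(h_o·2πr_oL) = 1/(19.4×2π×0.1083×1) = 0.07575 K/W
R_total = 2.932 K/W
Q = ΔT/R_total = 114/2.932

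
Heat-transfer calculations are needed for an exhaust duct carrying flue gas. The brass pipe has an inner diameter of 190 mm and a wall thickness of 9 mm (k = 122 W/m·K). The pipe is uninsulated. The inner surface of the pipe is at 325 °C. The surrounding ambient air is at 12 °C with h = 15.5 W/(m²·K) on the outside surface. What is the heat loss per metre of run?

q′ ≈ 3170 W/m

Treating each annulus and film as a series resistance:
R_brass pipe wall = ln(104/95)/(2π×122×1) = 1.181×10^-4 K/W
R_outer film = 1/(h_o·2πr_oL) = 1/(15.5×2π×0.104×1) = 0.09873 K/W
R_total = 0.09885 K/W
Q = ΔT/R_total = 313/0.09885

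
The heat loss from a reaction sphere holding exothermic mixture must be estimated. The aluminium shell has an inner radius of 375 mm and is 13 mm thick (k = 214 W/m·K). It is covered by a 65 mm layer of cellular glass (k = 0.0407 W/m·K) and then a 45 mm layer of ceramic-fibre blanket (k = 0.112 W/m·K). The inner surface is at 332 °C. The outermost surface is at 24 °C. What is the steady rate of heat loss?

For a spherical shell R = (1/r₁ − 1/r₂)/(4πk); film R = 1/(h·4πr²). In series:
R_aluminium shell = (1/0.375 − 1/0.388)/(4π×214) = 3.322×10^-5 K/W
R_cellular glass = (1/0.388 − 1/0.453)/(4π×0.0407) = 0.7231 K/W
R_ceramic-fibre blanket = (1/0.453 − 1/0.498)/(4π×0.112) = 0.1417 K/W
R_total = 0.8648 K/W
Q = ΔT/R_total = 308/0.8648

Q ≈ 356 W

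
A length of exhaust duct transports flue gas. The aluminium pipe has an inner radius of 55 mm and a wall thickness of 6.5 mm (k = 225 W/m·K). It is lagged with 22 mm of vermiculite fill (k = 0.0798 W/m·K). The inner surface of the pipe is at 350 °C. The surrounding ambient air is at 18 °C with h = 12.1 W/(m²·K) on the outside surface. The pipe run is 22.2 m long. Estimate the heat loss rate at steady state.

Cylindrical conduction, so R = ln(r₂/r₁)/(2πkL) per layer, in series:
R_aluminium pipe wall = ln(61.5/55)/(2π×225×22.2) = 3.559×10^-6 K/W
R_vermiculite fill = ln(83.5/61.5)/(2π×0.0798×22.2) = 0.02747 K/W
R_outer film = 1/(h_o·2πr_oL) = 1/(12.1×2π×0.0835×22.2) = 0.007096 K/W
R_total = 0.03457 K/W
Q = ΔT/R_total = 332/0.03457

Q ≈ 9600 W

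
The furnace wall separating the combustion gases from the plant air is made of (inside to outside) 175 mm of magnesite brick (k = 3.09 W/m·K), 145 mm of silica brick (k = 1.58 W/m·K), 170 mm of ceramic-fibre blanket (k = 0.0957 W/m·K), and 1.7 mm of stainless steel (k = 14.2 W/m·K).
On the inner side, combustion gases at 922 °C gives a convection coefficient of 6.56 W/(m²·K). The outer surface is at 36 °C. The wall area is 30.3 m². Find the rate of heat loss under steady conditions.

Q ≈ 12900 W

Model the wall as resistances in series:
R_inner film = 1/(h_i·A) = 1/(6.56×30.3) = 0.005031 K/W
R_magnesite brick = L/(kA) = 0.175/(3.09×30.3) = 0.001869 K/W
R_silica brick = L/(kA) = 0.145/(1.58×30.3) = 0.003029 K/W
R_ceramic-fibre blanket = L/(kA) = 0.17/(0.0957×30.3) = 0.05863 K/W
R_stainless steel = L/(kA) = 0.0017/(14.2×30.3) = 3.951×10^-6 K/W
R_total = 0.06856 K/W
Q = ΔT / R_total = 886 / 0.06856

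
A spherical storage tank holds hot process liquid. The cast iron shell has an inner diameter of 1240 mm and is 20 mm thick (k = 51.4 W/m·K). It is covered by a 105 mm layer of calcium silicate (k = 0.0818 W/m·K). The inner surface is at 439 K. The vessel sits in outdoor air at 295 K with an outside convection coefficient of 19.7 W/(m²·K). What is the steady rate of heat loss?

Q ≈ 650 W

For a spherical shell R = (1/r₁ − 1/r₂)/(4πk); film R = 1/(h·4πr²). In series:
R_cast iron shell = (1/0.62 − 1/0.64)/(4π×51.4) = 7.803×10^-5 K/W
R_calcium silicate = (1/0.64 − 1/0.745)/(4π×0.0818) = 0.2142 K/W
R_outer film = 1/(h·4πr_o²) = 1/(19.7×4π×0.745²) = 0.007278 K/W
R_total = 0.2216 K/W
Q = ΔT/R_total = 144/0.2216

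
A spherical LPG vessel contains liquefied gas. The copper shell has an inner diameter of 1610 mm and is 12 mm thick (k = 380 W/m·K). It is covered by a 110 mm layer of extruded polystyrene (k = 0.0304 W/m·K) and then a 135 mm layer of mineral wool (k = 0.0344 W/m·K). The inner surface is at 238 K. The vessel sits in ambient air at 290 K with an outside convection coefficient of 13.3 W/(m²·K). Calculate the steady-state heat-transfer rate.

Q ≈ 74 W

Spherical conduction: R = (1/r_in − 1/r_out)/(4πk) per layer; series-sum.
R_copper shell = (1/0.805 − 1/0.817)/(4π×380) = 3.821×10^-6 K/W
R_extruded polystyrene = (1/0.817 − 1/0.927)/(4π×0.0304) = 0.3802 K/W
R_mineral wool = (1/0.927 − 1/1.062)/(4π×0.0344) = 0.3172 K/W
R_outer film = 1/(h·4πr_o²) = 1/(13.3×4π×1.062²) = 0.005305 K/W
R_total = 0.7027 K/W
Q = ΔT/R_total = 52/0.7027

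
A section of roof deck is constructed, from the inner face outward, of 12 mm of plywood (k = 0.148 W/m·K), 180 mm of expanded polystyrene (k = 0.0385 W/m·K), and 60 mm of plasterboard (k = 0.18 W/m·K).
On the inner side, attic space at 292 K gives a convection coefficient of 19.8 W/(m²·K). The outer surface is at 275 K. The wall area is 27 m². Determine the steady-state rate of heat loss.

Q ≈ 89.3 W

Model the wall as resistances in series:
R_inner film = 1/(h_i·A) = 1/(19.8×27) = 0.001871 K/W
R_plywood = L/(kA) = 0.012/(0.148×27) = 0.003003 K/W
R_expanded polystyrene = L/(kA) = 0.18/(0.0385×27) = 0.1732 K/W
R_plasterboard = L/(kA) = 0.06/(0.18×27) = 0.01235 K/W
R_total = 0.1904 K/W
Q = ΔT / R_total = 17 / 0.1904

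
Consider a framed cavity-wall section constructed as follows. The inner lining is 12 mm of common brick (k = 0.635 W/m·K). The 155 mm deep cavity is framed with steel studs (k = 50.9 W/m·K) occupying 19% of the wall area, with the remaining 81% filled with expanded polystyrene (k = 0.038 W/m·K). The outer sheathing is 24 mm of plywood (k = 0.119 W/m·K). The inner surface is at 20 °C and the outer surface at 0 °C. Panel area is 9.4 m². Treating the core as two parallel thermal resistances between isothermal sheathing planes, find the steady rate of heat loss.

Sheathing layers in series; stud and cavity paths in parallel between them.
R_inner = 0.012/(0.635×9.4) = 0.00201 K/W
R_stud  = 0.155/(50.9×0.19×9.4) = 0.001705 K/W
R_cav   = 0.155/(0.038×0.81×9.4) = 0.5357 K/W
1/R_core = 1/R_stud + 1/R_cav → R_core = 0.0017 K/W
R_outer = 0.024/(0.119×9.4) = 0.02146 K/W
R_total = 0.02517 K/W
Q = ΔT/R_total = 20/0.02517

Q ≈ 795 W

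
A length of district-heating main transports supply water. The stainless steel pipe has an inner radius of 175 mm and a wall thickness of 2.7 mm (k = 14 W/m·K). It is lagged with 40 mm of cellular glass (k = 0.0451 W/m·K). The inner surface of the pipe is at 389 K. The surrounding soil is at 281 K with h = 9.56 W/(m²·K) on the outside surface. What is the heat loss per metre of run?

q′ ≈ 136 W/m

Radial resistances (cylindrical: R_cond = ln(r_o/r_i)/(2πkL), R_conv = 1/(h·2πrL)):
R_stainless steel pipe wall = ln(177.7/175)/(2π×14×1) = 1.741×10^-4 K/W
R_cellular glass = ln(217.7/177.7)/(2π×0.0451×1) = 0.7164 K/W
R_outer film = 1/(h_o·2πr_oL) = 1/(9.56×2π×0.2177×1) = 0.07647 K/W
R_total = 0.7931 K/W
Q = ΔT/R_total = 108/0.7931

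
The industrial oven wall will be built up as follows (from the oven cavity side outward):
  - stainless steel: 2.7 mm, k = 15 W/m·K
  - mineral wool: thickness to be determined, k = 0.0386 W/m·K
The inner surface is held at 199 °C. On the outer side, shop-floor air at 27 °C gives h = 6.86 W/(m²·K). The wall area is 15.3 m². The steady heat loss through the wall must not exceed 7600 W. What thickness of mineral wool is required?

Model the wall as resistances in series:
R_stainless steel = L/(kA) = 0.0027/(15×15.3) = 1.176×10^-5 K/W
R_outer film = 1/(h_o·A) = 1/(6.86×15.3) = 0.009528 K/W
Sum of the known resistances R_other = 0.009539 K/W
Required total resistance R_tot = ΔT/Q_allow = 172/7600 = 0.02263 K/W
R_mineral wool = R_tot − R_other = 0.01309 K/W
L = R·k·A = 0.01309×0.0386×15.3

L ≈ 7.73 mm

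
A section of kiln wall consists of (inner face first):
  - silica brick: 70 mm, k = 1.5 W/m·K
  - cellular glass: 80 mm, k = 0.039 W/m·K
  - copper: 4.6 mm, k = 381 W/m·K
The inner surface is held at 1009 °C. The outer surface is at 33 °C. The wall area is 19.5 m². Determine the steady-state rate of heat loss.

Q ≈ 9070 W

Series thermal resistances:
R_silica brick = L/(kA) = 0.07/(1.5×19.5) = 0.002393 K/W
R_cellular glass = L/(kA) = 0.08/(0.039×19.5) = 0.1052 K/W
R_copper = L/(kA) = 0.0046/(381×19.5) = 6.192×10^-7 K/W
R_total = 0.1076 K/W
Q = ΔT / R_total = 976 / 0.1076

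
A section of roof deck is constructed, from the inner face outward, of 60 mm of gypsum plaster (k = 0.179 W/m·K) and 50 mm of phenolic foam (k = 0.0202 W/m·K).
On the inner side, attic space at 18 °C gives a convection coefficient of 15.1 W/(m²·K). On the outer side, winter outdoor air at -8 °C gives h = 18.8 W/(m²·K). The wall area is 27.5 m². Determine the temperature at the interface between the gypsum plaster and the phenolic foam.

T ≈ 14.4 °C

Model the wall as resistances in series:
R_inner film = 1/(h_i·A) = 1/(15.1×27.5) = 0.002408 K/W
R_gypsum plaster = L/(kA) = 0.06/(0.179×27.5) = 0.01219 K/W
R_phenolic foam = L/(kA) = 0.05/(0.0202×27.5) = 0.09001 K/W
R_outer film = 1/(h_o·A) = 1/(18.8×27.5) = 0.001934 K/W
R_total = 0.1065 K/W;  Q = ΔT/R_total = 26/0.1065 = 244 W
T_interface = T_inner − Q·ΣR(inner→interface) = 18 − 244×0.0146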